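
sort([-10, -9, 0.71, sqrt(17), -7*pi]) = [-7*pi, -10, -9, 0.71, sqrt(17)]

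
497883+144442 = 642325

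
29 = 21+8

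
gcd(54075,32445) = 10815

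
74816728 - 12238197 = 62578531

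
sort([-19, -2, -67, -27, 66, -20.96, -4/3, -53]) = [-67, -53, -27, -20.96, -19, -2, -4/3, 66]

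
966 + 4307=5273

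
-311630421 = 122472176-434102597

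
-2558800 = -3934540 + 1375740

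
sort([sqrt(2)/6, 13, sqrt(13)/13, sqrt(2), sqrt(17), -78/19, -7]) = [-7, -78/19, sqrt(2)/6, sqrt(13)/13, sqrt(2), sqrt(17), 13]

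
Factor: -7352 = -1*2^3*919^1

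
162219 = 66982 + 95237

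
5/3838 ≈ 0.00130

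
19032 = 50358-31326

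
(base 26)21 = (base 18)2h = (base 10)53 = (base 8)65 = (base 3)1222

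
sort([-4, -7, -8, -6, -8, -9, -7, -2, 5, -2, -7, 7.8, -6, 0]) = [-9, -8, -8, -7, -7, -7, -6, -6, -4, -2, -2, 0, 5, 7.8]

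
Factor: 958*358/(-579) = -1*2^2*3^(-1)*179^1*193^(-1)*479^1 = -342964/579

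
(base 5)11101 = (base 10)776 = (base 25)161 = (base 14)3d6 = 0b1100001000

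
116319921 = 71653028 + 44666893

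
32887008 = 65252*504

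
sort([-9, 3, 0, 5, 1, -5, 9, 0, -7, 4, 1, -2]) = [-9, -7, -5, -2, 0, 0, 1, 1, 3, 4, 5, 9]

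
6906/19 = 363 + 9/19 ≈ 363.47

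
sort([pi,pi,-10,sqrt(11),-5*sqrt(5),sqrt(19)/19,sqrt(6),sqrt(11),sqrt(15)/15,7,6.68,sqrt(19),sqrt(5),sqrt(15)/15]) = [-5*sqrt(5),-10,sqrt(19)/19,sqrt(15)/15,sqrt(15)/15,sqrt(5),sqrt(6),pi,pi,sqrt(11),sqrt(11),sqrt(19),6.68,7]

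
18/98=9/49 ≈ 0.184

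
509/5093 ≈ 0.0999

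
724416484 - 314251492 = 410164992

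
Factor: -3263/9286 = -1 * 2^(-1) * 13^1 * 251^1 * 4643^(-1)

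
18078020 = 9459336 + 8618684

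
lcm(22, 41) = 902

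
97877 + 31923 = 129800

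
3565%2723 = 842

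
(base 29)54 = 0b10010101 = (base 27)5e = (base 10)149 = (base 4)2111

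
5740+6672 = 12412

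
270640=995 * 272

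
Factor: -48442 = -1 * 2^1 * 53^1 * 457^1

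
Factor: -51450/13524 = -1 * 2^(-1) * 5^2 * 7^1 * 23^(-1) = -175/46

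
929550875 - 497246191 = 432304684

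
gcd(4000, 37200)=400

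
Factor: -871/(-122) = 2^(-1)*13^1*61^(-1)*67^1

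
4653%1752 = 1149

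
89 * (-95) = -8455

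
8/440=1/55 ≈ 0.0182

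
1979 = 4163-2184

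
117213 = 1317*89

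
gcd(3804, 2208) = 12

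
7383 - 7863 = -480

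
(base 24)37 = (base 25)34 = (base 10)79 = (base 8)117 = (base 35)29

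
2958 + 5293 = 8251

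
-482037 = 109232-591269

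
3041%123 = 89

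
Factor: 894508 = 2^2*113^1*1979^1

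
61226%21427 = 18372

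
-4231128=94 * (-45012)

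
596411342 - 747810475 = -151399133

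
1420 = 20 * 71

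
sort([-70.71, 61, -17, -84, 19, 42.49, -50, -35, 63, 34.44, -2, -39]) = [-84, -70.71, -50, -39, -35, -17, -2, 19, 34.44, 42.49, 61, 63]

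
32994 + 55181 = 88175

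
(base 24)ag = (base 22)be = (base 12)194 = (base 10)256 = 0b100000000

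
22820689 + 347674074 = 370494763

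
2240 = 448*5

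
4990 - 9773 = -4783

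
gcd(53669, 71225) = 77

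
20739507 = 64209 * 323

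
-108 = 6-114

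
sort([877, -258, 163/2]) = [-258, 163/2, 877]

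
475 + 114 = 589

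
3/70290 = 1/23430 ≈ 0.0000427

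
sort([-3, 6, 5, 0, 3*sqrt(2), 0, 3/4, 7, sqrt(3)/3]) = [-3, 0, 0, sqrt(3)/3, 3/4, 3*sqrt(2), 5, 6, 7]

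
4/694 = 2/347 ≈ 0.00576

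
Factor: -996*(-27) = 2^2*3^4*83^1 = 26892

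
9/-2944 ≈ -0.00306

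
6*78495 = 470970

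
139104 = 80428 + 58676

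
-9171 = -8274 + -897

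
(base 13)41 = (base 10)53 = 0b110101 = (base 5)203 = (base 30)1n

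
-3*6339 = -19017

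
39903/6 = 13301/2 = 6650.50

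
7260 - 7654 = -394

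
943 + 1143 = 2086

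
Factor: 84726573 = 3^1*2027^1*13933^1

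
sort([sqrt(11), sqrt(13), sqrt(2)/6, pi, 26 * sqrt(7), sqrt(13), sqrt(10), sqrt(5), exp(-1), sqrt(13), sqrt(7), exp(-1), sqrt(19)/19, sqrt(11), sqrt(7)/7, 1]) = [sqrt(19)/19, sqrt(2)/6, exp(-1), exp(-1), sqrt(7)/7, 1, sqrt(5), sqrt(7), pi, sqrt(10), sqrt(11), sqrt(11), sqrt(13), sqrt(13), sqrt(13), 26 * sqrt(7)]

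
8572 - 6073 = 2499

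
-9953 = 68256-78209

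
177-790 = -613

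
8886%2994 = 2898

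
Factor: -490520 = -1 * 2^3 * 5^1 * 12263^1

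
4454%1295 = 569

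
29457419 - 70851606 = -41394187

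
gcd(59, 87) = 1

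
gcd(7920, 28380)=660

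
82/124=41/62 ≈ 0.661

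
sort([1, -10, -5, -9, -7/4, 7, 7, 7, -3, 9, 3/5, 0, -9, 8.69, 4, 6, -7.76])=[-10, -9, -9, -7.76, -5, -3, -7/4, 0, 3/5, 1, 4, 6, 7, 7, 7, 8.69, 9]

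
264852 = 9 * 29428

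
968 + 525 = 1493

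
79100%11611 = 9434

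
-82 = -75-7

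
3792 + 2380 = 6172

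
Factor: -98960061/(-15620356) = 2^(-2) * 3^1 * 19^(-1) * 47^(-1) * 79^1 * 4373^(-1) * 417553^1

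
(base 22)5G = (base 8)176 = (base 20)66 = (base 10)126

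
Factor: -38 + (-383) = -1*421^1 = -421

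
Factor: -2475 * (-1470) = 2^1 * 3^3 * 5^3 * 7^2 * 11^1 = 3638250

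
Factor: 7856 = 2^4*491^1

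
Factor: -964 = -1 * 2^2 * 241^1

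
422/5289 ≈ 0.0798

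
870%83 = 40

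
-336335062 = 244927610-581262672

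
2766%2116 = 650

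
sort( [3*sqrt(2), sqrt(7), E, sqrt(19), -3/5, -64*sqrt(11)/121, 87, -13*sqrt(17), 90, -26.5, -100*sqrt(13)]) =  [-100*sqrt(13), -13*sqrt(17), -26.5, -64*sqrt(11)/121, -3/5, sqrt(7), E, 3*sqrt(2), sqrt(19), 87, 90]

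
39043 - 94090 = -55047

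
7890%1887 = 342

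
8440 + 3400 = 11840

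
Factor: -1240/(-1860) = 2^1*3^(-1) = 2/3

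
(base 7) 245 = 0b10000011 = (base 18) 75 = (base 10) 131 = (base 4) 2003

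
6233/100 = 62 + 33/100 = 62.33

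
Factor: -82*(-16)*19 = 2^5*19^1*41^1 = 24928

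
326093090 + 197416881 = 523509971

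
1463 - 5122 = -3659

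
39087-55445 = -16358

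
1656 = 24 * 69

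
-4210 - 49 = -4259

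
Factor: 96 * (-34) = -1 * 2^6 * 3^1 * 17^1 = -3264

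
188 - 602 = -414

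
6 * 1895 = 11370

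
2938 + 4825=7763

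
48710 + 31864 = 80574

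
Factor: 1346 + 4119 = 5^1*1093^1 = 5465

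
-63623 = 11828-75451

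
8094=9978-1884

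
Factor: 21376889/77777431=17^(-1)*19^(-1)*240797^(-1)*21376889^1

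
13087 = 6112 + 6975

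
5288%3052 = 2236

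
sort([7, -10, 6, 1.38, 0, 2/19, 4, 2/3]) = [-10, 0, 2/19, 2/3, 1.38, 4, 6, 7]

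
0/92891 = 0 = 0.00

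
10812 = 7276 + 3536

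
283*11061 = 3130263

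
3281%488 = 353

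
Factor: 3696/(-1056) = -1*2^(-1)*7^1 = -7/2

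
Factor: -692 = -1*2^2*173^1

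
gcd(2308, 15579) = 577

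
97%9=7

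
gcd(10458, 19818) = 18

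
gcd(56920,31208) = 8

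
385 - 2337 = -1952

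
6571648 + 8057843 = 14629491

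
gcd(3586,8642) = 2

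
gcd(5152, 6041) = 7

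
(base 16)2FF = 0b1011111111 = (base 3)1001102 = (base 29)QD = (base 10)767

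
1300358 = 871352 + 429006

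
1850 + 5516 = 7366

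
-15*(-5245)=78675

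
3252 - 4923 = -1671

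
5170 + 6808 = 11978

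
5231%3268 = 1963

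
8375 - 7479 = 896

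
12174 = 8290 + 3884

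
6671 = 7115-444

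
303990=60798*5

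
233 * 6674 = 1555042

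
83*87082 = 7227806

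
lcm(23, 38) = 874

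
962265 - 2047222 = -1084957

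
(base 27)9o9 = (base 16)1c32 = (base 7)30021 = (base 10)7218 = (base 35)5v8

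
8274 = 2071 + 6203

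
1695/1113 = 565/371≈1.52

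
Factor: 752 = 2^4*47^1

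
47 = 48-1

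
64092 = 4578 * 14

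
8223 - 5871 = 2352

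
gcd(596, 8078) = 2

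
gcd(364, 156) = 52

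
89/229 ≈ 0.389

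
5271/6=878+1/2=878.50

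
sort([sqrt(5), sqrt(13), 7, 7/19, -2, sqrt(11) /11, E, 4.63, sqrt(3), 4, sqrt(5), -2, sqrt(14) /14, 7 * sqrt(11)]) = [-2, -2, sqrt(14) /14, sqrt(11) /11, 7/19, sqrt(3), sqrt(5), sqrt(5), E, sqrt(13), 4, 4.63, 7, 7 * sqrt(11)]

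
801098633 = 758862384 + 42236249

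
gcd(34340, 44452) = 4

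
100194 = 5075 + 95119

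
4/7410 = 2/3705 ≈ 0.000540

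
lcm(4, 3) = 12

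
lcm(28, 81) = 2268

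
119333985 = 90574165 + 28759820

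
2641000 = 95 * 27800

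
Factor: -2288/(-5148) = 2^2 * 3^(-2) = 4/9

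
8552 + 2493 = 11045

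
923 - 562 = 361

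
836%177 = 128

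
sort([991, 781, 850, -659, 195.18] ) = [-659, 195.18, 781, 850, 991] 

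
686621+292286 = 978907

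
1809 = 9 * 201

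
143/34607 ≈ 0.00413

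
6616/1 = 6616 = 6616.00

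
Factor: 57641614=2^1*28820807^1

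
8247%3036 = 2175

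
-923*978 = -902694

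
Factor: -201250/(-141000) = 2^(-2)*3^(-1)*5^1*7^1*23^1*47^(-1) = 805/564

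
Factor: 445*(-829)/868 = -1*2^(-2)*5^1*7^(-1)*31^(-1)*89^1*829^1 = -368905/868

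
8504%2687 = 443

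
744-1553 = -809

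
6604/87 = 75 + 79/87 ≈ 75.91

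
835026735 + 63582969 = 898609704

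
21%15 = 6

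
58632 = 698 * 84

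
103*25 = 2575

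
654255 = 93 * 7035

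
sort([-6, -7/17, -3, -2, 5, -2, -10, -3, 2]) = [-10, -6, -3, -3, -2, -2, -7/17, 2, 5]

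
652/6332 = 163/1583 ≈ 0.103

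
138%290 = 138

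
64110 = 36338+27772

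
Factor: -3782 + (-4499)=-1 * 7^2 * 13^2=-8281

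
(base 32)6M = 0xD6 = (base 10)214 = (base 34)6A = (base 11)185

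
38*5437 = 206606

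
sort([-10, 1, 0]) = [-10, 0, 1]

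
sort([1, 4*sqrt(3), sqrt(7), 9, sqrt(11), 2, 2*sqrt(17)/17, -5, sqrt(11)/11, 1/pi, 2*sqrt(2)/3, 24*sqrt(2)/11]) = [-5, sqrt(11)/11, 1/pi, 2*sqrt(17)/17, 2*sqrt(2)/3, 1, 2, sqrt(7), 24*sqrt(2)/11, sqrt(11), 4*sqrt(3), 9]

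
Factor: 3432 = 2^3 * 3^1 * 11^1 * 13^1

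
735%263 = 209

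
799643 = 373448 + 426195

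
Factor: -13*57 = -1*3^1*13^1*19^1 = -741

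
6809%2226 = 131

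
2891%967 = 957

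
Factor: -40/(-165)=2^3*3^(-1)*11^(-1)=8/33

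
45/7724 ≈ 0.00583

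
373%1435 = 373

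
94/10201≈0.00921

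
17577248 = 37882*464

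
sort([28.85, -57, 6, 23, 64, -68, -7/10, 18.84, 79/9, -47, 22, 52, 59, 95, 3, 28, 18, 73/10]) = [-68, -57, -47, -7/10, 3, 6, 73/10, 79/9, 18, 18.84, 22, 23, 28, 28.85, 52, 59, 64, 95]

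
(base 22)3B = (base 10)77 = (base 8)115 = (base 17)49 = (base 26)2P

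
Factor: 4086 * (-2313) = -1 * 2^1 * 3^4 * 227^1 * 257^1 = -9450918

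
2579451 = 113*22827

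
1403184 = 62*22632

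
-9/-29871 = 1/3319 ≈ 0.000301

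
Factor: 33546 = 2^1 * 3^1 * 5591^1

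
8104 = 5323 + 2781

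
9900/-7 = -1414-2/7 ≈ -1414.29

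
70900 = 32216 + 38684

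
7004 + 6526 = 13530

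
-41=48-89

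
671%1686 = 671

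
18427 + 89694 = 108121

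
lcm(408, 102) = 408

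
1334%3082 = 1334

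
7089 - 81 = 7008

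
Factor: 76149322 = 2^1 * 4139^1 * 9199^1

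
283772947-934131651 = -650358704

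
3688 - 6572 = -2884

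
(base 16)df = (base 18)c7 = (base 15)ed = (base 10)223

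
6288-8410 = -2122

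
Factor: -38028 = -1 * 2^2 * 3^1 * 3169^1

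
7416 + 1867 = 9283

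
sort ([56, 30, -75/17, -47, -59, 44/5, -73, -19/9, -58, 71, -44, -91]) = [-91, -73, -59, -58, -47, -44, -75/17, -19/9, 44/5, 30, 56, 71]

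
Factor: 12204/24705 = 2^2*3^(-1)*5^(-1)*61^(-1)*113^1 = 452/915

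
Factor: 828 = 2^2*3^2*23^1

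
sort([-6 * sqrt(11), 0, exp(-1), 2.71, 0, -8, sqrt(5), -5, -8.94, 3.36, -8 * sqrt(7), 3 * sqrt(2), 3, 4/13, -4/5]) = [-8 * sqrt(7), -6 * sqrt(11), -8.94, -8, -5, -4/5, 0, 0, 4/13, exp(-1), sqrt(5), 2.71, 3, 3.36, 3 * sqrt(2)]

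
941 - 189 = 752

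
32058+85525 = 117583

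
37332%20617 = 16715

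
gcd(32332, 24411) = 1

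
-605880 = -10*60588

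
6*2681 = 16086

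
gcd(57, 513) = 57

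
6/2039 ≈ 0.00294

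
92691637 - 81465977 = 11225660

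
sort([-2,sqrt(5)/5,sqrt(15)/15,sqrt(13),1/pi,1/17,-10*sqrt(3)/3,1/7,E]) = [-10*sqrt(3)/3,-2,1/17,1/7,sqrt(15)/15,1/pi,sqrt(5)/5,E,sqrt(13)]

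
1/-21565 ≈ -0.0000464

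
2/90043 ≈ 0.0000222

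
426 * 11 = 4686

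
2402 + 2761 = 5163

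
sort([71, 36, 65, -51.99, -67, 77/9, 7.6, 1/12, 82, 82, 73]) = [-67, -51.99, 1/12, 7.6, 77/9, 36, 65, 71, 73, 82, 82]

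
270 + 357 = 627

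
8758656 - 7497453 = 1261203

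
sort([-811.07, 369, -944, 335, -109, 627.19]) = [-944, -811.07, -109, 335, 369, 627.19]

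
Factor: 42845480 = 2^3*5^1*929^1*1153^1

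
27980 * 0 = 0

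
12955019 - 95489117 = -82534098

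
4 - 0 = 4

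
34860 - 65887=-31027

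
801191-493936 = 307255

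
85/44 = 1 + 41/44 ≈ 1.93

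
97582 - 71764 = 25818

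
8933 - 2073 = 6860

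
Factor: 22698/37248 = 2^(-6) * 3^1 * 13^1 = 39/64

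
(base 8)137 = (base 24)3n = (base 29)38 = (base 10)95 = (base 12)7b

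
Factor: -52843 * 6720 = -1 * 2^6 * 3^1 * 5^1 * 7^2 * 7549^1 = -355104960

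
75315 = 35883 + 39432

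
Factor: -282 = -1 * 2^1 * 3^1 * 47^1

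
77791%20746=15553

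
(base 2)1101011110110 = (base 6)51542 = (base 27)9ch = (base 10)6902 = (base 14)2730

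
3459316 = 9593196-6133880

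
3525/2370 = 235/158 ≈ 1.49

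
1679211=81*20731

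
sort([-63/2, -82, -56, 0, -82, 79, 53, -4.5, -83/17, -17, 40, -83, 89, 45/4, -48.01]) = [-83, -82, -82, -56, -48.01, -63/2, -17, -83/17, -4.5, 0, 45/4, 40, 53, 79, 89]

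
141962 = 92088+49874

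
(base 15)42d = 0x3af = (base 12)667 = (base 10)943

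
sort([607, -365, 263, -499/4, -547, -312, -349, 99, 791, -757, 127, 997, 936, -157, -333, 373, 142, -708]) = [-757, -708, -547, -365, -349, -333, -312, -157, -499/4, 99, 127, 142, 263, 373, 607, 791, 936, 997]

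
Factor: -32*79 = -1*2^5*79^1 = -2528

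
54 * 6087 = 328698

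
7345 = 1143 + 6202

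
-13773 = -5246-8527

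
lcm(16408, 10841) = 607096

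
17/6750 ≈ 0.00252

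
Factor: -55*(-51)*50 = 2^1*3^1*5^3*11^1*17^1 = 140250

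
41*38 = 1558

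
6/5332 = 3/2666 ≈ 0.00113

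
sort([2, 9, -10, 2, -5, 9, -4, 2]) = [-10, -5, -4, 2, 2, 2, 9, 9]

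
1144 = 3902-2758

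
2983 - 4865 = -1882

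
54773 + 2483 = 57256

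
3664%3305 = 359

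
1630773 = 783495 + 847278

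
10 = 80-70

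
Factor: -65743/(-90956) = 2^(-2) * 29^1 * 2267^1 * 22739^(-1)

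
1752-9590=-7838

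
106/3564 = 53/1782 ≈ 0.0297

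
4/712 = 1/178 ≈ 0.00562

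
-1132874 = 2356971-3489845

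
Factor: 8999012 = 2^2*11^2*18593^1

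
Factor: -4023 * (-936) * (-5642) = -1 * 2^4 * 3^5 * 7^1 * 13^2 * 31^1 * 149^1 = -21245108976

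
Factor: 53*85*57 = 3^1*5^1*17^1*19^1*53^1 = 256785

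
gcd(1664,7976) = 8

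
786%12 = 6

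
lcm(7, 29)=203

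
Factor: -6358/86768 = -1*2^(-3)*17^1*29^(-1) = -17/232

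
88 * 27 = 2376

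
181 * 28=5068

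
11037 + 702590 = 713627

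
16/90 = 8/45 ≈ 0.178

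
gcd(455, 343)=7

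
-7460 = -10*746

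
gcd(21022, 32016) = 46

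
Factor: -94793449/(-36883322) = 2^(-1)*7^(-1)*71^1*101^1*13219^1*2634523^(-1)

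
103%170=103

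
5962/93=64+10/93 ≈ 64.11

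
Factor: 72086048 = 2^5 * 23^1 * 97943^1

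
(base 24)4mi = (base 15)ca0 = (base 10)2850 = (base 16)b22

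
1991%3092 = 1991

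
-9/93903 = -3/31301 ≈ -0.0000958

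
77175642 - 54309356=22866286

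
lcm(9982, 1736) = 39928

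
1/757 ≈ 0.00132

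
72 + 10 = 82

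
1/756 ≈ 0.00132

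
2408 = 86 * 28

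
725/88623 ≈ 0.00818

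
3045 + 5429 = 8474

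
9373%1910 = 1733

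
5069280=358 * 14160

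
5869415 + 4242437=10111852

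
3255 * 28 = 91140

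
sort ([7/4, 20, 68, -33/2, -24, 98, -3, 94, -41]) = [-41, -24, -33/2, -3, 7/4, 20, 68, 94, 98]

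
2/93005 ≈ 0.0000215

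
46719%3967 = 3082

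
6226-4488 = 1738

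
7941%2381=798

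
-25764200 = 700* (-36806)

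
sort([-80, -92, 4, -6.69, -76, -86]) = [-92, -86, -80, -76, -6.69, 4]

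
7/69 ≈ 0.101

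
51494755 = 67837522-16342767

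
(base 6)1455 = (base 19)11f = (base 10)395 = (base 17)164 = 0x18b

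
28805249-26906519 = 1898730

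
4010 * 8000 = 32080000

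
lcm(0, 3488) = 0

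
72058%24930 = 22198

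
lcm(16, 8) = 16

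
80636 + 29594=110230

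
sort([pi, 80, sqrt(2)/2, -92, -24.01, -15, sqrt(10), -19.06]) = [-92, -24.01, -19.06, -15, sqrt(2)/2, pi, sqrt(10), 80]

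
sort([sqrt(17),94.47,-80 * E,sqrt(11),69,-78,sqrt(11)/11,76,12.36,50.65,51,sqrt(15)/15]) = [-80 * E,-78,sqrt(15)/15,sqrt(11)/11,sqrt(11),sqrt(17),12.36,50.65,51,69,76,94.47]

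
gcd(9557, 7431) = 1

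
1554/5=310 + 4/5=310.80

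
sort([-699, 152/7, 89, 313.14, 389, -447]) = [-699, -447, 152/7, 89, 313.14, 389]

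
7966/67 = 118 + 60/67 ≈ 118.90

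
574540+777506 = 1352046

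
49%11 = 5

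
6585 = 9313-2728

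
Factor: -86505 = -1 * 3^1 * 5^1 * 73^1 * 79^1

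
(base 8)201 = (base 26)4p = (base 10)129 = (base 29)4d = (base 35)3o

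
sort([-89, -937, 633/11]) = [-937, -89, 633/11]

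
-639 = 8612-9251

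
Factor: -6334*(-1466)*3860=2^4*5^1*193^1*733^1*3167^1=35842585840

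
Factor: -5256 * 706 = -1 * 2^4 * 3^2 * 73^1 * 353^1 = -3710736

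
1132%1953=1132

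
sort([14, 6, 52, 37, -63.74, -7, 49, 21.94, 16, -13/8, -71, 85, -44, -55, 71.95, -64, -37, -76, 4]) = [-76, -71, -64, -63.74, -55, -44, -37, -7, -13/8, 4, 6, 14, 16, 21.94, 37, 49, 52, 71.95, 85]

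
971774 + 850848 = 1822622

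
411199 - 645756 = -234557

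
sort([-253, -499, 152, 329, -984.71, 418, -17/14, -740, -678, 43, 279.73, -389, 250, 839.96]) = [-984.71, -740, -678, -499, -389, -253, -17/14, 43, 152, 250, 279.73, 329, 418, 839.96]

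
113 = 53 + 60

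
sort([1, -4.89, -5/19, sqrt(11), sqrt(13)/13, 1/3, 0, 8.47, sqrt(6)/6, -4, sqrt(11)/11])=[-4.89, -4, -5/19, 0, sqrt(13)/13, sqrt(11)/11, 1/3, sqrt(6)/6, 1, sqrt(11), 8.47]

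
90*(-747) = -67230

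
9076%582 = 346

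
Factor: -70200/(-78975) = 2^3 * 3^(-2) = 8/9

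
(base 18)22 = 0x26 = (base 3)1102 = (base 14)2a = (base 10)38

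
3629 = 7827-4198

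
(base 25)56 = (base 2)10000011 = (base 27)4n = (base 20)6b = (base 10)131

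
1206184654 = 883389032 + 322795622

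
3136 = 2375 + 761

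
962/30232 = 481/15116 ≈ 0.0318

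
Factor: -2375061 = -1 * 3^1 * 13^1 * 60899^1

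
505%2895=505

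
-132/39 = -44/13 ≈ -3.38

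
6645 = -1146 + 7791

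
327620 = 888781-561161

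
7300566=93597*78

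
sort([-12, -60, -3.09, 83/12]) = [-60, -12, -3.09, 83/12]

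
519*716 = 371604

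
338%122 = 94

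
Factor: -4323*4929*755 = -1*3^2*5^1*11^1*31^1*53^1*131^1*151^1 = -16087590585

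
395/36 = 10 + 35/36≈10.97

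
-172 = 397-569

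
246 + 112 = 358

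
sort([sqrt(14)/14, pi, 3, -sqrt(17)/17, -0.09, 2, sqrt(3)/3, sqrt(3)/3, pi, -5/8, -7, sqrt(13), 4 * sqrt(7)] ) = [-7, -5/8, -sqrt(17)/17, -0.09, sqrt(14)/14, sqrt(3)/3, sqrt(3)/3, 2, 3, pi, pi, sqrt(13), 4 * sqrt(7)] 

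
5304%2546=212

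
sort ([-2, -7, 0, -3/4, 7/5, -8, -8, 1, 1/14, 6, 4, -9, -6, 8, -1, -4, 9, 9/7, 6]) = [-9, -8, -8, -7, -6, -4, -2, -1, -3/4, 0, 1/14, 1, 9/7, 7/5, 4, 6, 6, 8, 9]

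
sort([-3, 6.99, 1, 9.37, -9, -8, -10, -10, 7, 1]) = [-10, -10, -9, -8, -3, 1, 1, 6.99, 7, 9.37]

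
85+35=120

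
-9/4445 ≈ -0.00202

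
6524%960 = 764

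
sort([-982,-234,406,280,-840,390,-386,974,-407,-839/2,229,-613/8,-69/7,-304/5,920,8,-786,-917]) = [-982,-917,-840,-786,-839/2,-407,-386,-234,-613/8,-304/5,-69/7,8,229,280,390,406,920,974]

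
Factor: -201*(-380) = 2^2*3^1*5^1*19^1*67^1 = 76380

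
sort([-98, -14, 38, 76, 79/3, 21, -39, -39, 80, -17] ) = [-98, -39, -39, -17, -14, 21, 79/3, 38, 76, 80] 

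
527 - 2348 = -1821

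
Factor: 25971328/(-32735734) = -1 * 2^6 * 19^1 * 59^1 * 181^1 * 16367867^(-1) = -12985664/16367867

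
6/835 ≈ 0.00719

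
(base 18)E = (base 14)10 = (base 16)E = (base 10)14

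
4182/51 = 82 = 82.00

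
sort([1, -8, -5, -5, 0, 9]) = [-8, -5, -5, 0, 1, 9]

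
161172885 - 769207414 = -608034529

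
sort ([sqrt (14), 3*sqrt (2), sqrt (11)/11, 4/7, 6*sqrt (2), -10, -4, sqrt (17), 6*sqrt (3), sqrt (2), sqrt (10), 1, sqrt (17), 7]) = [-10, -4, sqrt (11)/11, 4/7, 1, sqrt (2), sqrt (10), sqrt (14), sqrt (17), sqrt (17), 3*sqrt (2), 7, 6*sqrt (2), 6*sqrt (3)]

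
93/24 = 31/8 ≈ 3.88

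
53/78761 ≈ 0.000673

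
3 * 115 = 345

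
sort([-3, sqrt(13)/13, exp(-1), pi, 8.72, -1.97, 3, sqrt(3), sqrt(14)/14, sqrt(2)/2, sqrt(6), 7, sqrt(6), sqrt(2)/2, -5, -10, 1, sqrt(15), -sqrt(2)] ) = [-10, -5, -3, -1.97, -sqrt(2), sqrt(14)/14, sqrt(13)/13, exp(-1), sqrt(2)/2, sqrt(2)/2, 1, sqrt(3), sqrt(6), sqrt(6), 3, pi, sqrt(15), 7, 8.72] 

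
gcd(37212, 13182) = 6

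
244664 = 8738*28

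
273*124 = 33852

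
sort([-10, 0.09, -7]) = [-10, -7, 0.09]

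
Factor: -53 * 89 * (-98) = 2^1 * 7^2 * 53^1 * 89^1 = 462266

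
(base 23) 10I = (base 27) K7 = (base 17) 1F3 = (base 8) 1043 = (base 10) 547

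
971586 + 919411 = 1890997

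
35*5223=182805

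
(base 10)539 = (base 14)2a7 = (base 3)201222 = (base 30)ht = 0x21b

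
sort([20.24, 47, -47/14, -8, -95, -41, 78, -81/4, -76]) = [-95, -76, -41, -81/4, -8, -47/14, 20.24, 47, 78]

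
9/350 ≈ 0.0257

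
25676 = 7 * 3668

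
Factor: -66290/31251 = -1 * 2^1 * 3^(-1) * 5^1 * 7^1 * 11^(-1) = -70/33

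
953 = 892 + 61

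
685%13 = 9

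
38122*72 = 2744784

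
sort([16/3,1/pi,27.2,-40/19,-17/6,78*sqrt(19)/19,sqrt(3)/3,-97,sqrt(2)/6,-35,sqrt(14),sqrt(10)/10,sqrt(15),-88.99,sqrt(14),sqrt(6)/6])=[-97,-88.99,-35,-17/6,-40/19,sqrt(2)/6,sqrt(10)/10,1/pi,sqrt(6)/6,sqrt(3)/3,sqrt(14),sqrt(14),sqrt(15),16/3,78*sqrt(19)/19,27.2]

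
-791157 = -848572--57415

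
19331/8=2416 + 3/8 ≈ 2416.38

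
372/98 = 3 + 39/49 ≈ 3.80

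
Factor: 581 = 7^1 * 83^1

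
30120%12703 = 4714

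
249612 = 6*41602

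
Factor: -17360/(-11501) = 2^4*5^1*53^(-1) = 80/53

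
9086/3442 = 4543/1721 ≈ 2.64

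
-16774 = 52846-69620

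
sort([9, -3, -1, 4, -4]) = [-4, -3, -1, 4, 9]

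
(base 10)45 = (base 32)1d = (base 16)2d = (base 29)1g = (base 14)33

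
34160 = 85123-50963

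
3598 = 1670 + 1928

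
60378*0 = 0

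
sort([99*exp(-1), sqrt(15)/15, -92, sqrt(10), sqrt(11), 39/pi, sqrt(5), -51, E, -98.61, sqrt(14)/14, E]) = [-98.61, -92, -51, sqrt(15)/15, sqrt(14)/14, sqrt(5), E, E, sqrt(10), sqrt(11), 39/pi, 99*exp(-1)]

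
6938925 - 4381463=2557462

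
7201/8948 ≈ 0.805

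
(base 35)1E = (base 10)49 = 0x31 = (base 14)37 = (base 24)21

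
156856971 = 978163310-821306339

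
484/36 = 13 + 4/9 ≈ 13.44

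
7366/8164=3683/4082 ≈ 0.902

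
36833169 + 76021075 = 112854244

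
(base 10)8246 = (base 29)9na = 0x2036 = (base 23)fdc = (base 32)81m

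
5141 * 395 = 2030695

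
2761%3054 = 2761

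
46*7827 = 360042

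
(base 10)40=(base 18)24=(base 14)2c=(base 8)50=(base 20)20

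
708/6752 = 177/1688 ≈ 0.105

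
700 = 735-35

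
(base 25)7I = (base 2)11000001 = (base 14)DB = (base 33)5S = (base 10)193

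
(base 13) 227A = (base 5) 123313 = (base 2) 1001011100001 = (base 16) 12E1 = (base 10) 4833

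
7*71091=497637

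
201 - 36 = 165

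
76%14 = 6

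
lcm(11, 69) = 759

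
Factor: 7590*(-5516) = -1*2^3*3^1*5^1*7^1*11^1*23^1*197^1 = -41866440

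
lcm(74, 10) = 370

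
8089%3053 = 1983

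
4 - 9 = -5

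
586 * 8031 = 4706166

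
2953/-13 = -227 - 2/13 ≈ -227.15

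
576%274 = 28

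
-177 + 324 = 147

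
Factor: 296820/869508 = 3^ (-1) * 5^1 * 17^1 * 83^ (-1) = 85/249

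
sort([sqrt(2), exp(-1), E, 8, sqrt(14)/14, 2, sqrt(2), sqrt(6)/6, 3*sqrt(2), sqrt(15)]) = [sqrt(14)/14, exp(-1), sqrt(6)/6, sqrt(2), sqrt(2), 2, E, sqrt(15), 3*sqrt(2), 8]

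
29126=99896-70770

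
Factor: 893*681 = 3^1*19^1*47^1*227^1 = 608133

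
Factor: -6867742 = -1 * 2^1 * 7^2 * 70079^1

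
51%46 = 5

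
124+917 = 1041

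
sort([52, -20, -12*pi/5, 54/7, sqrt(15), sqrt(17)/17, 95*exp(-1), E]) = [-20, -12*pi/5, sqrt(17)/17, E, sqrt(15), 54/7, 95*exp(-1), 52]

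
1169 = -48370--49539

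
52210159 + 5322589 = 57532748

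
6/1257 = 2/419 ≈ 0.00477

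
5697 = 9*633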